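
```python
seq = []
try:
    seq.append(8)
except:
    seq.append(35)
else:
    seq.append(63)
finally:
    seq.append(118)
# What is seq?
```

Step-by-step execution trace:
1. try: `seq.append(8)` → seq = [8]. No exception raised.
2. `except` is skipped.
3. `else` runs: `seq.append(63)` → seq = [8, 63].
4. `finally` always runs: `seq.append(118)` → seq = [8, 63, 118].
Result: [8, 63, 118]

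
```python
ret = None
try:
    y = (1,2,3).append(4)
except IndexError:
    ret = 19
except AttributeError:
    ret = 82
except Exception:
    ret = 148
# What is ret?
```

Step-by-step execution trace:
1. `y = (1,2,3).append(4)` raises AttributeError.
2. `except IndexError` does not match AttributeError; skipped.
3. `except AttributeError` matches → ret = 82.
4. Remaining except clauses are skipped.
Result: 82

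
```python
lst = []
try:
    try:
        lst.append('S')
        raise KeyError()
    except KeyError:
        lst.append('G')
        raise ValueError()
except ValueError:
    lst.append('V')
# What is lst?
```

Step-by-step execution trace:
1. Inner try: `lst.append('S')` → lst = ['S'].
2. `raise KeyError()` raises KeyError.
3. Inner `except KeyError` matches → `lst.append('G')` → lst = ['S', 'G'].
4. `raise ValueError()` raises ValueError; propagates to outer try.
5. Outer `except ValueError` matches → `lst.append('V')` → lst = ['S', 'G', 'V'].
Result: ['S', 'G', 'V']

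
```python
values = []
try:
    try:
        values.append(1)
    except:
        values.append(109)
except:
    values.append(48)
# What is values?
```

Step-by-step execution trace:
1. Inner try: `values.append(1)` → values = [1]. No exception raised.
2. Inner `except` is skipped.
3. Inner try completes normally; outer `except` is skipped.
Result: [1]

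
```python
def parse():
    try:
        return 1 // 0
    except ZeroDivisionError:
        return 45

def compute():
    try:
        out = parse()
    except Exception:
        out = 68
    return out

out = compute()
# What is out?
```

Step-by-step execution trace:
1. `compute()` calls `parse()`.
2. In parse: `1 // 0` raises ZeroDivisionError; `except ZeroDivisionError` catches it → returns 45.
3. In compute: `out = parse()` → out = 45. No exception reaches compute.
4. `except Exception` is skipped; compute returns 45.
5. out = 45.
Result: 45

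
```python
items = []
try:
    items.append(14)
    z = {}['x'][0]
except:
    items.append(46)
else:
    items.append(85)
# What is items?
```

Step-by-step execution trace:
1. try: `items.append(14)` → items = [14].
2. `z = {}['x'][0]` raises KeyError.
3. bare `except` matches → `items.append(46)` → items = [14, 46].
4. `else` is skipped (an exception was raised).
Result: [14, 46]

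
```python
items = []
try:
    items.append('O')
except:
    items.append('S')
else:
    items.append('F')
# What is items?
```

Step-by-step execution trace:
1. try: `items.append('O')` → items = ['O']. No exception raised.
2. `except` is skipped.
3. `else` runs (try completed without exception): `items.append('F')` → items = ['O', 'F'].
Result: ['O', 'F']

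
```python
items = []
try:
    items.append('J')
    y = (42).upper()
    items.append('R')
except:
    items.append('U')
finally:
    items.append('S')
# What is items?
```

Step-by-step execution trace:
1. try: `items.append('J')` → items = ['J'].
2. `y = (42).upper()` raises AttributeError; `items.append('R')` is not reached.
3. bare `except` matches → `items.append('U')` → items = ['J', 'U'].
4. finally always runs: `items.append('S')` → items = ['J', 'U', 'S'].
Result: ['J', 'U', 'S']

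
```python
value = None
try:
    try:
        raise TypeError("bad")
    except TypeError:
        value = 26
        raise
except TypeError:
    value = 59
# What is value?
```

Step-by-step execution trace:
1. Inner try: `raise TypeError("bad")` raises TypeError.
2. Inner `except TypeError` matches → value = 26.
3. bare `raise` re-raises the same TypeError.
4. Outer `except TypeError` matches → value = 59.
Result: 59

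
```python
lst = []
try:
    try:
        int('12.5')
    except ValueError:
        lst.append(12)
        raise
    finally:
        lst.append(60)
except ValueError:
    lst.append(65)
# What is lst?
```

Step-by-step execution trace:
1. Inner try: `int('12.5')` raises ValueError.
2. Inner `except ValueError` matches → `lst.append(12)` → lst = [12].
3. bare `raise` re-raises ValueError.
4. Inner `finally` runs during unwinding: `lst.append(60)` → lst = [12, 60].
5. Outer `except ValueError` matches → `lst.append(65)` → lst = [12, 60, 65].
Result: [12, 60, 65]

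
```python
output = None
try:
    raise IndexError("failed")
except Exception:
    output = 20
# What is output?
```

Step-by-step execution trace:
1. `raise IndexError(...)` raises IndexError.
2. `except Exception` matches (IndexError is a subclass of Exception) → output = 20.
Result: 20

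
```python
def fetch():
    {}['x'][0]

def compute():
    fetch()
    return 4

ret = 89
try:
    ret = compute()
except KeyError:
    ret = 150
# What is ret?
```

Step-by-step execution trace:
1. ret starts at 89.
2. try: `compute()` calls `fetch()`.
3. `fetch()` evaluates `{}['x'][0]`, which raises KeyError; it propagates through compute (uncaught).
4. `return 4` in compute is not reached; the assignment to ret does not complete.
5. `except KeyError` matches → ret = 150.
Result: 150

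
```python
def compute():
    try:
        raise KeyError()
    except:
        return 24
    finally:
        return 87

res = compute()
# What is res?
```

Step-by-step execution trace:
1. `compute()` enters try: `raise KeyError()` raises KeyError.
2. bare `except` matches → `return 24` sets pending return value 24.
3. Before returning, `finally: return 87` runs and overrides the pending return.
4. compute() returns 87 → res = 87.
Result: 87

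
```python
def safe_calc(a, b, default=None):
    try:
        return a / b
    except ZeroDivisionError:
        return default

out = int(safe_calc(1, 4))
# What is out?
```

Step-by-step execution trace:
1. `safe_calc(1, 4)` enters try: `return 1 / 4` → returns 0.25. No exception raised.
2. `except ZeroDivisionError` is skipped.
3. `int(0.25)` → 0 → out = 0.
Result: 0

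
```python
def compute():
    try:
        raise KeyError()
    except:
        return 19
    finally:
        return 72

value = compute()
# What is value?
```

Step-by-step execution trace:
1. `compute()` enters try: `raise KeyError()` raises KeyError.
2. bare `except` matches → `return 19` sets pending return value 19.
3. Before returning, `finally: return 72` runs and overrides the pending return.
4. compute() returns 72 → value = 72.
Result: 72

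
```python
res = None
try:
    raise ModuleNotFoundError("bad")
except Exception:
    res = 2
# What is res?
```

Step-by-step execution trace:
1. `raise ModuleNotFoundError(...)` raises ModuleNotFoundError.
2. `except Exception` matches (ModuleNotFoundError is a subclass of Exception) → res = 2.
Result: 2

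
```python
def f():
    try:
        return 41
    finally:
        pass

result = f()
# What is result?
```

Step-by-step execution trace:
1. `f()` enters try: `return 41` sets pending return value 41.
2. Before returning, `finally: pass` runs (no effect).
3. f() returns 41 → result = 41.
Result: 41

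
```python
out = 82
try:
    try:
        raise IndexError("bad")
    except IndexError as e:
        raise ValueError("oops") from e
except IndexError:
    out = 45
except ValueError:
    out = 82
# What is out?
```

Step-by-step execution trace:
1. Inner try raises IndexError; inner `except IndexError as e` catches it.
2. `raise ValueError(...) from e` raises ValueError (IndexError is attached as __cause__, but only ValueError is active).
3. Outer `except IndexError` does not match ValueError; skipped.
4. Outer `except ValueError` matches → out = 82.
Result: 82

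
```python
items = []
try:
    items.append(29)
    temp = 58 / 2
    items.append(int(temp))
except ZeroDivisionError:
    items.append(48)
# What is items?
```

Step-by-step execution trace:
1. try: `items.append(29)` → items = [29].
2. `temp = 58 / 2` → temp = 29.0. No exception raised.
3. `items.append(int(temp))` → items = [29, 29].
4. `except ZeroDivisionError` is skipped (no exception was raised).
Result: [29, 29]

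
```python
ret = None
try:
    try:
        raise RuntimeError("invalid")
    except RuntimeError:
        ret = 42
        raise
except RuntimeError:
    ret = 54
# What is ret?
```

Step-by-step execution trace:
1. Inner try: `raise RuntimeError("invalid")` raises RuntimeError.
2. Inner `except RuntimeError` matches → ret = 42.
3. bare `raise` re-raises the same RuntimeError.
4. Outer `except RuntimeError` matches → ret = 54.
Result: 54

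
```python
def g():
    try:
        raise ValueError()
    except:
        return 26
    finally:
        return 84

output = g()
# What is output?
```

Step-by-step execution trace:
1. `g()` enters try: `raise ValueError()` raises ValueError.
2. bare `except` matches → `return 26` sets pending return value 26.
3. Before returning, `finally: return 84` runs and overrides the pending return.
4. g() returns 84 → output = 84.
Result: 84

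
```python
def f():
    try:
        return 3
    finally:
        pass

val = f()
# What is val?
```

Step-by-step execution trace:
1. `f()` enters try: `return 3` sets pending return value 3.
2. Before returning, `finally: pass` runs (no effect).
3. f() returns 3 → val = 3.
Result: 3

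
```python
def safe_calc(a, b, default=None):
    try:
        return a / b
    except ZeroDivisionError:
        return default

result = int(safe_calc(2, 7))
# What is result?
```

Step-by-step execution trace:
1. `safe_calc(2, 7)` enters try: `return 2 / 7` → returns 0.2857142857142857. No exception raised.
2. `except ZeroDivisionError` is skipped.
3. `int(0.2857142857142857)` → 0 → result = 0.
Result: 0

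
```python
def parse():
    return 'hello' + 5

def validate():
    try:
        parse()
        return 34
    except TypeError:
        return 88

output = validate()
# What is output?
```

Step-by-step execution trace:
1. `validate()` calls `parse()`.
2. `parse()` evaluates `'hello' + 5`, which raises TypeError; it propagates to the caller.
3. `return 34` is not reached.
4. `except TypeError` in validate matches → returns 88.
5. output = 88.
Result: 88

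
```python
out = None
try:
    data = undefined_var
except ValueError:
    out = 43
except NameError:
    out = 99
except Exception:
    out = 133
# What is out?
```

Step-by-step execution trace:
1. `data = undefined_var` raises NameError.
2. `except ValueError` does not match NameError; skipped.
3. `except NameError` matches → out = 99.
4. Remaining except clauses are skipped.
Result: 99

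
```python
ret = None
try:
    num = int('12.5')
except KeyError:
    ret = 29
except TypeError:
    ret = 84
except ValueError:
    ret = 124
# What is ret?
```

Step-by-step execution trace:
1. `num = int('12.5')` raises ValueError.
2. `except KeyError` does not match ValueError; skipped.
3. `except TypeError` does not match ValueError; skipped.
4. `except ValueError` matches → ret = 124.
Result: 124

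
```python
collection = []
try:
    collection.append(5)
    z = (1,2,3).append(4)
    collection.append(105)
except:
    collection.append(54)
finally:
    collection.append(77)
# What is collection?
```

Step-by-step execution trace:
1. try: `collection.append(5)` → collection = [5].
2. `z = (1,2,3).append(4)` raises AttributeError; `collection.append(105)` is not reached.
3. bare `except` matches → `collection.append(54)` → collection = [5, 54].
4. finally always runs: `collection.append(77)` → collection = [5, 54, 77].
Result: [5, 54, 77]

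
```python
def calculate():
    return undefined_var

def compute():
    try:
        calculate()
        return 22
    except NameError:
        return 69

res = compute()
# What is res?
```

Step-by-step execution trace:
1. `compute()` calls `calculate()`.
2. `calculate()` evaluates `undefined_var`, which raises NameError; it propagates to the caller.
3. `return 22` is not reached.
4. `except NameError` in compute matches → returns 69.
5. res = 69.
Result: 69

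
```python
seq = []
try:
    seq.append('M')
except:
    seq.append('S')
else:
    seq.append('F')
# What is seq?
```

Step-by-step execution trace:
1. try: `seq.append('M')` → seq = ['M']. No exception raised.
2. `except` is skipped.
3. `else` runs (try completed without exception): `seq.append('F')` → seq = ['M', 'F'].
Result: ['M', 'F']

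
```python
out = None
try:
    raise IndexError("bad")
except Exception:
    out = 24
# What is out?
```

Step-by-step execution trace:
1. `raise IndexError(...)` raises IndexError.
2. `except Exception` matches (IndexError is a subclass of Exception) → out = 24.
Result: 24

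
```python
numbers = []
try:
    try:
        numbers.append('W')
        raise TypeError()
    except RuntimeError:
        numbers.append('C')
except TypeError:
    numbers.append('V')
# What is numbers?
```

Step-by-step execution trace:
1. Inner try: `numbers.append('W')` → numbers = ['W'].
2. `raise TypeError()` raises TypeError.
3. Inner `except RuntimeError` does not match TypeError; exception propagates to outer try.
4. Outer `except TypeError` matches → `numbers.append('V')` → numbers = ['W', 'V'].
Result: ['W', 'V']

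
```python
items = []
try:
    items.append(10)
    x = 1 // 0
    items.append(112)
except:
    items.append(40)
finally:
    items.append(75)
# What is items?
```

Step-by-step execution trace:
1. try: `items.append(10)` → items = [10].
2. `x = 1 // 0` raises ZeroDivisionError; `items.append(112)` is not reached.
3. bare `except` matches → `items.append(40)` → items = [10, 40].
4. finally always runs: `items.append(75)` → items = [10, 40, 75].
Result: [10, 40, 75]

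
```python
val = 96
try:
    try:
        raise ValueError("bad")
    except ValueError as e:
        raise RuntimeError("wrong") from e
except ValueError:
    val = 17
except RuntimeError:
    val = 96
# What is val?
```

Step-by-step execution trace:
1. Inner try raises ValueError; inner `except ValueError as e` catches it.
2. `raise RuntimeError(...) from e` raises RuntimeError (ValueError is attached as __cause__, but only RuntimeError is active).
3. Outer `except ValueError` does not match RuntimeError; skipped.
4. Outer `except RuntimeError` matches → val = 96.
Result: 96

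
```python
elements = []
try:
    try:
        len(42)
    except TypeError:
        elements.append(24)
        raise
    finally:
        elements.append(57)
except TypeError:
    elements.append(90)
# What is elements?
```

Step-by-step execution trace:
1. Inner try: `len(42)` raises TypeError.
2. Inner `except TypeError` matches → `elements.append(24)` → elements = [24].
3. bare `raise` re-raises TypeError.
4. Inner `finally` runs during unwinding: `elements.append(57)` → elements = [24, 57].
5. Outer `except TypeError` matches → `elements.append(90)` → elements = [24, 57, 90].
Result: [24, 57, 90]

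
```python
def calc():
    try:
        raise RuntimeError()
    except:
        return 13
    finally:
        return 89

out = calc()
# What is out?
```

Step-by-step execution trace:
1. `calc()` enters try: `raise RuntimeError()` raises RuntimeError.
2. bare `except` matches → `return 13` sets pending return value 13.
3. Before returning, `finally: return 89` runs and overrides the pending return.
4. calc() returns 89 → out = 89.
Result: 89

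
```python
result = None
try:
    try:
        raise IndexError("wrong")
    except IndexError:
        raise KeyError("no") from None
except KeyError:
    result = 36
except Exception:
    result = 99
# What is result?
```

Step-by-step execution trace:
1. Inner try raises IndexError; inner `except IndexError` catches it.
2. `raise KeyError(...) from None` raises KeyError (from None suppresses __context__, but the active exception is still KeyError).
3. Outer `except KeyError` matches → result = 36.
4. `except Exception` is not reached.
Result: 36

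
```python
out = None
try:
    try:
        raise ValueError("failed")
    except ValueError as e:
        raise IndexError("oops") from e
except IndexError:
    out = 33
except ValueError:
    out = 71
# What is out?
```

Step-by-step execution trace:
1. Inner try raises ValueError; inner `except ValueError as e` catches it.
2. `raise IndexError(...) from e` raises IndexError (ValueError is attached as __cause__, but only IndexError is active).
3. Outer `except IndexError` matches → out = 33.
4. `except ValueError` is not reached.
Result: 33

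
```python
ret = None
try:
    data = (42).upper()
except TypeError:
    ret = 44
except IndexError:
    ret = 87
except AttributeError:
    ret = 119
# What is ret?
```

Step-by-step execution trace:
1. `data = (42).upper()` raises AttributeError.
2. `except TypeError` does not match AttributeError; skipped.
3. `except IndexError` does not match AttributeError; skipped.
4. `except AttributeError` matches → ret = 119.
Result: 119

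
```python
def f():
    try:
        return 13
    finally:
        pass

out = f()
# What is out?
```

Step-by-step execution trace:
1. `f()` enters try: `return 13` sets pending return value 13.
2. Before returning, `finally: pass` runs (no effect).
3. f() returns 13 → out = 13.
Result: 13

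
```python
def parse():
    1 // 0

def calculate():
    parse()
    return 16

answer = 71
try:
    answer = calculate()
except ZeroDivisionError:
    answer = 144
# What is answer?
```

Step-by-step execution trace:
1. answer starts at 71.
2. try: `calculate()` calls `parse()`.
3. `parse()` evaluates `1 // 0`, which raises ZeroDivisionError; it propagates through calculate (uncaught).
4. `return 16` in calculate is not reached; the assignment to answer does not complete.
5. `except ZeroDivisionError` matches → answer = 144.
Result: 144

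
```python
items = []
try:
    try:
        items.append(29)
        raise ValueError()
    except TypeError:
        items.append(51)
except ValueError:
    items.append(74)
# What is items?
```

Step-by-step execution trace:
1. Inner try: `items.append(29)` → items = [29].
2. `raise ValueError()` raises ValueError.
3. Inner `except TypeError` does not match ValueError; exception propagates to outer try.
4. Outer `except ValueError` matches → `items.append(74)` → items = [29, 74].
Result: [29, 74]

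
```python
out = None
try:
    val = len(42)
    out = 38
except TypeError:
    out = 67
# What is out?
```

Step-by-step execution trace:
1. `val = len(42)` raises TypeError.
2. `out = 38` is not reached.
3. `except TypeError` matches → out = 67.
Result: 67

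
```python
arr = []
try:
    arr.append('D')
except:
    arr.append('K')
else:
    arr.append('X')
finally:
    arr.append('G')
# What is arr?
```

Step-by-step execution trace:
1. try: `arr.append('D')` → arr = ['D']. No exception raised.
2. `except` is skipped.
3. `else` runs: `arr.append('X')` → arr = ['D', 'X'].
4. `finally` always runs: `arr.append('G')` → arr = ['D', 'X', 'G'].
Result: ['D', 'X', 'G']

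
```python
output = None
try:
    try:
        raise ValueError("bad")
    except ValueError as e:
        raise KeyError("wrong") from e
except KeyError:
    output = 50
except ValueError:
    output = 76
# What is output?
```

Step-by-step execution trace:
1. Inner try raises ValueError; inner `except ValueError as e` catches it.
2. `raise KeyError(...) from e` raises KeyError (ValueError is attached as __cause__, but only KeyError is active).
3. Outer `except KeyError` matches → output = 50.
4. `except ValueError` is not reached.
Result: 50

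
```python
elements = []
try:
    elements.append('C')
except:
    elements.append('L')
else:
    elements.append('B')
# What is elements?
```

Step-by-step execution trace:
1. try: `elements.append('C')` → elements = ['C']. No exception raised.
2. `except` is skipped.
3. `else` runs (try completed without exception): `elements.append('B')` → elements = ['C', 'B'].
Result: ['C', 'B']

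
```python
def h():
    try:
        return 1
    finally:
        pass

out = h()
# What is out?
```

Step-by-step execution trace:
1. `h()` enters try: `return 1` sets pending return value 1.
2. Before returning, `finally: pass` runs (no effect).
3. h() returns 1 → out = 1.
Result: 1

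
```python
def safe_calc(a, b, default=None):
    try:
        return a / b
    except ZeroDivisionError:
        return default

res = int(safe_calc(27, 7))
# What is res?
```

Step-by-step execution trace:
1. `safe_calc(27, 7)` enters try: `return 27 / 7` → returns 3.857142857142857. No exception raised.
2. `except ZeroDivisionError` is skipped.
3. `int(3.857142857142857)` → 3 → res = 3.
Result: 3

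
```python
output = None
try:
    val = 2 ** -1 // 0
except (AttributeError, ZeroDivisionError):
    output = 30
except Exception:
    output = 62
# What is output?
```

Step-by-step execution trace:
1. `val = 2 ** -1 // 0` raises ZeroDivisionError.
2. `except (AttributeError, ZeroDivisionError)` matches (ZeroDivisionError is in the tuple) → output = 30.
3. `except Exception` is not reached.
Result: 30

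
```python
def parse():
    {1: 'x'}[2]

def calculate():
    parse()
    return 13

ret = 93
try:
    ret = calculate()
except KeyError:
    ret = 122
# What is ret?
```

Step-by-step execution trace:
1. ret starts at 93.
2. try: `calculate()` calls `parse()`.
3. `parse()` evaluates `{1: 'x'}[2]`, which raises KeyError; it propagates through calculate (uncaught).
4. `return 13` in calculate is not reached; the assignment to ret does not complete.
5. `except KeyError` matches → ret = 122.
Result: 122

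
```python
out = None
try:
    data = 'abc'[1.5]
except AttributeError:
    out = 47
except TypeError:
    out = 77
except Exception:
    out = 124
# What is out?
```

Step-by-step execution trace:
1. `data = 'abc'[1.5]` raises TypeError.
2. `except AttributeError` does not match TypeError; skipped.
3. `except TypeError` matches → out = 77.
4. Remaining except clauses are skipped.
Result: 77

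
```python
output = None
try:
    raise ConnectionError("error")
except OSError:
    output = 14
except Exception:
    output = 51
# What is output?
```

Step-by-step execution trace:
1. `raise ConnectionError(...)` raises ConnectionError.
2. `except OSError` matches (ConnectionError is a subclass of OSError) → output = 14.
3. `except Exception` is not reached.
Result: 14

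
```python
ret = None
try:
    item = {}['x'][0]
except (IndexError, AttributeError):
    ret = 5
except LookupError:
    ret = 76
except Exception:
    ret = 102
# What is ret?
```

Step-by-step execution trace:
1. `item = {}['x'][0]` raises KeyError.
2. `except (IndexError, AttributeError)` does not match KeyError; skipped.
3. `except LookupError` matches (KeyError is a subclass of LookupError) → ret = 76.
4. `except Exception` is not reached.
Result: 76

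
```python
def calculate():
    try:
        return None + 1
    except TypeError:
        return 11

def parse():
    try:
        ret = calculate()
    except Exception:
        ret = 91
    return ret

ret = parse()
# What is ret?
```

Step-by-step execution trace:
1. `parse()` calls `calculate()`.
2. In calculate: `None + 1` raises TypeError; `except TypeError` catches it → returns 11.
3. In parse: `ret = calculate()` → ret = 11. No exception reaches parse.
4. `except Exception` is skipped; parse returns 11.
5. ret = 11.
Result: 11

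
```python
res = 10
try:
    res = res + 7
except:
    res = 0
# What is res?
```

Step-by-step execution trace:
1. res starts at 10.
2. try: `res = res + 7` → res = 17. No exception raised.
3. `except` is skipped.
Result: 17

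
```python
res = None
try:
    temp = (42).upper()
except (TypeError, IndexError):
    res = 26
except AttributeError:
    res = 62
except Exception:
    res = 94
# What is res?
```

Step-by-step execution trace:
1. `temp = (42).upper()` raises AttributeError.
2. `except (TypeError, IndexError)` does not match AttributeError; skipped.
3. `except AttributeError` matches (exact type match) → res = 62.
4. `except Exception` is not reached.
Result: 62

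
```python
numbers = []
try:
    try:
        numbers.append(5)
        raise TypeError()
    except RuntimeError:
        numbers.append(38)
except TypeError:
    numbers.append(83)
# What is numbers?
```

Step-by-step execution trace:
1. Inner try: `numbers.append(5)` → numbers = [5].
2. `raise TypeError()` raises TypeError.
3. Inner `except RuntimeError` does not match TypeError; exception propagates to outer try.
4. Outer `except TypeError` matches → `numbers.append(83)` → numbers = [5, 83].
Result: [5, 83]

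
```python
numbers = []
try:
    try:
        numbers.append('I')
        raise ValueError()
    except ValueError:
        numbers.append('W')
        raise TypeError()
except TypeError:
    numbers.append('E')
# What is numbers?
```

Step-by-step execution trace:
1. Inner try: `numbers.append('I')` → numbers = ['I'].
2. `raise ValueError()` raises ValueError.
3. Inner `except ValueError` matches → `numbers.append('W')` → numbers = ['I', 'W'].
4. `raise TypeError()` raises TypeError; propagates to outer try.
5. Outer `except TypeError` matches → `numbers.append('E')` → numbers = ['I', 'W', 'E'].
Result: ['I', 'W', 'E']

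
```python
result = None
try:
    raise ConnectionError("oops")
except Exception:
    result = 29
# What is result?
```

Step-by-step execution trace:
1. `raise ConnectionError(...)` raises ConnectionError.
2. `except Exception` matches (ConnectionError is a subclass of Exception) → result = 29.
Result: 29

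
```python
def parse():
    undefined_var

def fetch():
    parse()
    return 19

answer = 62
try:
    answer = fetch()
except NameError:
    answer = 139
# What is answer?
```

Step-by-step execution trace:
1. answer starts at 62.
2. try: `fetch()` calls `parse()`.
3. `parse()` evaluates `undefined_var`, which raises NameError; it propagates through fetch (uncaught).
4. `return 19` in fetch is not reached; the assignment to answer does not complete.
5. `except NameError` matches → answer = 139.
Result: 139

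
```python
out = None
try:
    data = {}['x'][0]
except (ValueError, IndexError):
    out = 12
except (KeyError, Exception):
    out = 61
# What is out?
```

Step-by-step execution trace:
1. `data = {}['x'][0]` raises KeyError.
2. `except (ValueError, IndexError)` does not match KeyError; skipped.
3. `except (KeyError, Exception)` matches (KeyError is in the tuple) → out = 61.
Result: 61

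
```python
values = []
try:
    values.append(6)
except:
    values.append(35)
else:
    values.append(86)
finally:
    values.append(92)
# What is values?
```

Step-by-step execution trace:
1. try: `values.append(6)` → values = [6]. No exception raised.
2. `except` is skipped.
3. `else` runs: `values.append(86)` → values = [6, 86].
4. `finally` always runs: `values.append(92)` → values = [6, 86, 92].
Result: [6, 86, 92]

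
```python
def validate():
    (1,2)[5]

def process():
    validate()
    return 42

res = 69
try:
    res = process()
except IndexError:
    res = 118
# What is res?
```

Step-by-step execution trace:
1. res starts at 69.
2. try: `process()` calls `validate()`.
3. `validate()` evaluates `(1,2)[5]`, which raises IndexError; it propagates through process (uncaught).
4. `return 42` in process is not reached; the assignment to res does not complete.
5. `except IndexError` matches → res = 118.
Result: 118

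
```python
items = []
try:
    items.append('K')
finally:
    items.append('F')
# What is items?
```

Step-by-step execution trace:
1. try: `items.append('K')` → items = ['K'].
2. The try body completes without raising.
3. finally always runs: `items.append('F')` → items = ['K', 'F'].
Result: ['K', 'F']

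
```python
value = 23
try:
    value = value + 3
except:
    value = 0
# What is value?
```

Step-by-step execution trace:
1. value starts at 23.
2. try: `value = value + 3` → value = 26. No exception raised.
3. `except` is skipped.
Result: 26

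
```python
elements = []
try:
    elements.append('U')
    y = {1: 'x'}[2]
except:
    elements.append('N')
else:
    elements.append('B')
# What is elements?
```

Step-by-step execution trace:
1. try: `elements.append('U')` → elements = ['U'].
2. `y = {1: 'x'}[2]` raises KeyError.
3. bare `except` matches → `elements.append('N')` → elements = ['U', 'N'].
4. `else` is skipped (an exception was raised).
Result: ['U', 'N']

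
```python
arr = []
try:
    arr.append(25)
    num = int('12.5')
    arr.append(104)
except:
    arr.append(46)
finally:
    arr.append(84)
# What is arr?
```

Step-by-step execution trace:
1. try: `arr.append(25)` → arr = [25].
2. `num = int('12.5')` raises ValueError; `arr.append(104)` is not reached.
3. bare `except` matches → `arr.append(46)` → arr = [25, 46].
4. finally always runs: `arr.append(84)` → arr = [25, 46, 84].
Result: [25, 46, 84]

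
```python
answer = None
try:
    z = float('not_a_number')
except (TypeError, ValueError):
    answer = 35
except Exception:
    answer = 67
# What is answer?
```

Step-by-step execution trace:
1. `z = float('not_a_number')` raises ValueError.
2. `except (TypeError, ValueError)` matches (ValueError is in the tuple) → answer = 35.
3. `except Exception` is not reached.
Result: 35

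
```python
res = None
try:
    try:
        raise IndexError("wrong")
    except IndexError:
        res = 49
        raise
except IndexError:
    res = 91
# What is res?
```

Step-by-step execution trace:
1. Inner try: `raise IndexError("wrong")` raises IndexError.
2. Inner `except IndexError` matches → res = 49.
3. bare `raise` re-raises the same IndexError.
4. Outer `except IndexError` matches → res = 91.
Result: 91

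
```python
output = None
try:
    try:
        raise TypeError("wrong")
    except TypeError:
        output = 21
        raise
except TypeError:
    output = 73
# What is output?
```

Step-by-step execution trace:
1. Inner try: `raise TypeError("wrong")` raises TypeError.
2. Inner `except TypeError` matches → output = 21.
3. bare `raise` re-raises the same TypeError.
4. Outer `except TypeError` matches → output = 73.
Result: 73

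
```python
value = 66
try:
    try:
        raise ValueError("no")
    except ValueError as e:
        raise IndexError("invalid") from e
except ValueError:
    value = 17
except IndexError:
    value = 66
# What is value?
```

Step-by-step execution trace:
1. Inner try raises ValueError; inner `except ValueError as e` catches it.
2. `raise IndexError(...) from e` raises IndexError (ValueError is attached as __cause__, but only IndexError is active).
3. Outer `except ValueError` does not match IndexError; skipped.
4. Outer `except IndexError` matches → value = 66.
Result: 66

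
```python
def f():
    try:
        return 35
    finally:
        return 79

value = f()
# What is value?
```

Step-by-step execution trace:
1. `f()` enters try: `return 35` sets pending return value 35.
2. Before returning, `finally: return 79` runs and overrides the pending return.
3. f() returns 79 → value = 79.
Result: 79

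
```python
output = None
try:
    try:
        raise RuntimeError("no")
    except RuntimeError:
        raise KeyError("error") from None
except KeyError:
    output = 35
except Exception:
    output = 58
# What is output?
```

Step-by-step execution trace:
1. Inner try raises RuntimeError; inner `except RuntimeError` catches it.
2. `raise KeyError(...) from None` raises KeyError (from None suppresses __context__, but the active exception is still KeyError).
3. Outer `except KeyError` matches → output = 35.
4. `except Exception` is not reached.
Result: 35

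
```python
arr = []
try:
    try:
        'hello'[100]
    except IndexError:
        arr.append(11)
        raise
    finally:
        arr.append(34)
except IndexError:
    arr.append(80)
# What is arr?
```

Step-by-step execution trace:
1. Inner try: `'hello'[100]` raises IndexError.
2. Inner `except IndexError` matches → `arr.append(11)` → arr = [11].
3. bare `raise` re-raises IndexError.
4. Inner `finally` runs during unwinding: `arr.append(34)` → arr = [11, 34].
5. Outer `except IndexError` matches → `arr.append(80)` → arr = [11, 34, 80].
Result: [11, 34, 80]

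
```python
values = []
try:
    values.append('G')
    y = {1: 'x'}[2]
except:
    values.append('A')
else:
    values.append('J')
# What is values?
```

Step-by-step execution trace:
1. try: `values.append('G')` → values = ['G'].
2. `y = {1: 'x'}[2]` raises KeyError.
3. bare `except` matches → `values.append('A')` → values = ['G', 'A'].
4. `else` is skipped (an exception was raised).
Result: ['G', 'A']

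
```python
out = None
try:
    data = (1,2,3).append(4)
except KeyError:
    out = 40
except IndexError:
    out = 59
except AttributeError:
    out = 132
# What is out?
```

Step-by-step execution trace:
1. `data = (1,2,3).append(4)` raises AttributeError.
2. `except KeyError` does not match AttributeError; skipped.
3. `except IndexError` does not match AttributeError; skipped.
4. `except AttributeError` matches → out = 132.
Result: 132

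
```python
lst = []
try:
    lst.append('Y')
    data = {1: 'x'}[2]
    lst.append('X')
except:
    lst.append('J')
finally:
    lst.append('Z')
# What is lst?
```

Step-by-step execution trace:
1. try: `lst.append('Y')` → lst = ['Y'].
2. `data = {1: 'x'}[2]` raises KeyError; `lst.append('X')` is not reached.
3. bare `except` matches → `lst.append('J')` → lst = ['Y', 'J'].
4. finally always runs: `lst.append('Z')` → lst = ['Y', 'J', 'Z'].
Result: ['Y', 'J', 'Z']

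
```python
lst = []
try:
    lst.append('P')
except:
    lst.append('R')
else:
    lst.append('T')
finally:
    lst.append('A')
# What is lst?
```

Step-by-step execution trace:
1. try: `lst.append('P')` → lst = ['P']. No exception raised.
2. `except` is skipped.
3. `else` runs: `lst.append('T')` → lst = ['P', 'T'].
4. `finally` always runs: `lst.append('A')` → lst = ['P', 'T', 'A'].
Result: ['P', 'T', 'A']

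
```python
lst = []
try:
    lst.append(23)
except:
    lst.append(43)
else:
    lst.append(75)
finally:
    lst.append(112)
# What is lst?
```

Step-by-step execution trace:
1. try: `lst.append(23)` → lst = [23]. No exception raised.
2. `except` is skipped.
3. `else` runs: `lst.append(75)` → lst = [23, 75].
4. `finally` always runs: `lst.append(112)` → lst = [23, 75, 112].
Result: [23, 75, 112]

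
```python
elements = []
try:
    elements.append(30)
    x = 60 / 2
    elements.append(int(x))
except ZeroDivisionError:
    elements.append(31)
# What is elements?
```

Step-by-step execution trace:
1. try: `elements.append(30)` → elements = [30].
2. `x = 60 / 2` → x = 30.0. No exception raised.
3. `elements.append(int(x))` → elements = [30, 30].
4. `except ZeroDivisionError` is skipped (no exception was raised).
Result: [30, 30]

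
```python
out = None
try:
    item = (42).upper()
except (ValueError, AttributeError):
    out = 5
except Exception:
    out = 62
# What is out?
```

Step-by-step execution trace:
1. `item = (42).upper()` raises AttributeError.
2. `except (ValueError, AttributeError)` matches (AttributeError is in the tuple) → out = 5.
3. `except Exception` is not reached.
Result: 5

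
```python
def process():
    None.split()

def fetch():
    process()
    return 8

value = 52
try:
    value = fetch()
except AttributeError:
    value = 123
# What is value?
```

Step-by-step execution trace:
1. value starts at 52.
2. try: `fetch()` calls `process()`.
3. `process()` evaluates `None.split()`, which raises AttributeError; it propagates through fetch (uncaught).
4. `return 8` in fetch is not reached; the assignment to value does not complete.
5. `except AttributeError` matches → value = 123.
Result: 123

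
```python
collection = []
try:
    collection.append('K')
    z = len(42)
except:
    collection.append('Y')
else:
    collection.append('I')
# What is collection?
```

Step-by-step execution trace:
1. try: `collection.append('K')` → collection = ['K'].
2. `z = len(42)` raises TypeError.
3. bare `except` matches → `collection.append('Y')` → collection = ['K', 'Y'].
4. `else` is skipped (an exception was raised).
Result: ['K', 'Y']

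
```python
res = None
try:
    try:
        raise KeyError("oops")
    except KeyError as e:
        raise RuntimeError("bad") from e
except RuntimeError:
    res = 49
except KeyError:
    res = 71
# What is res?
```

Step-by-step execution trace:
1. Inner try raises KeyError; inner `except KeyError as e` catches it.
2. `raise RuntimeError(...) from e` raises RuntimeError (KeyError is attached as __cause__, but only RuntimeError is active).
3. Outer `except RuntimeError` matches → res = 49.
4. `except KeyError` is not reached.
Result: 49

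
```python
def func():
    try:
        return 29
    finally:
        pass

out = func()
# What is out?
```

Step-by-step execution trace:
1. `func()` enters try: `return 29` sets pending return value 29.
2. Before returning, `finally: pass` runs (no effect).
3. func() returns 29 → out = 29.
Result: 29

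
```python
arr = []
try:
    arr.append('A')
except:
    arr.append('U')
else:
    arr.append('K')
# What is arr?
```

Step-by-step execution trace:
1. try: `arr.append('A')` → arr = ['A']. No exception raised.
2. `except` is skipped.
3. `else` runs (try completed without exception): `arr.append('K')` → arr = ['A', 'K'].
Result: ['A', 'K']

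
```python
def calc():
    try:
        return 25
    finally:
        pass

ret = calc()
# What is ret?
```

Step-by-step execution trace:
1. `calc()` enters try: `return 25` sets pending return value 25.
2. Before returning, `finally: pass` runs (no effect).
3. calc() returns 25 → ret = 25.
Result: 25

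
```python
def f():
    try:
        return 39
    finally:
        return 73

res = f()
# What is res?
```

Step-by-step execution trace:
1. `f()` enters try: `return 39` sets pending return value 39.
2. Before returning, `finally: return 73` runs and overrides the pending return.
3. f() returns 73 → res = 73.
Result: 73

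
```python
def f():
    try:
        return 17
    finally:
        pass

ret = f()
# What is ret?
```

Step-by-step execution trace:
1. `f()` enters try: `return 17` sets pending return value 17.
2. Before returning, `finally: pass` runs (no effect).
3. f() returns 17 → ret = 17.
Result: 17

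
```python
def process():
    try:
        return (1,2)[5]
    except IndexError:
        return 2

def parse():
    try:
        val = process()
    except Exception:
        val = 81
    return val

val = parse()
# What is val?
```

Step-by-step execution trace:
1. `parse()` calls `process()`.
2. In process: `(1,2)[5]` raises IndexError; `except IndexError` catches it → returns 2.
3. In parse: `val = process()` → val = 2. No exception reaches parse.
4. `except Exception` is skipped; parse returns 2.
5. val = 2.
Result: 2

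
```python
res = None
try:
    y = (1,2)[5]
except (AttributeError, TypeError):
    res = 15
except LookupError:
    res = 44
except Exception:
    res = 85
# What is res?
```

Step-by-step execution trace:
1. `y = (1,2)[5]` raises IndexError.
2. `except (AttributeError, TypeError)` does not match IndexError; skipped.
3. `except LookupError` matches (IndexError is a subclass of LookupError) → res = 44.
4. `except Exception` is not reached.
Result: 44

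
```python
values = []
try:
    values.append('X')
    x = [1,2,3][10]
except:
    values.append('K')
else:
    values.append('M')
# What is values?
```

Step-by-step execution trace:
1. try: `values.append('X')` → values = ['X'].
2. `x = [1,2,3][10]` raises IndexError.
3. bare `except` matches → `values.append('K')` → values = ['X', 'K'].
4. `else` is skipped (an exception was raised).
Result: ['X', 'K']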